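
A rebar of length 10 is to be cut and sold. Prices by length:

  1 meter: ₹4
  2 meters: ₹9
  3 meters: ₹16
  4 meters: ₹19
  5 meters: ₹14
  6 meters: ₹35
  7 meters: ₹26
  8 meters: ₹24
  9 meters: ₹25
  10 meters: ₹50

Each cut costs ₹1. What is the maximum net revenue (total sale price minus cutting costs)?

53

Consider every possible first cut. net[k] is the best of p[i]+net[k−i] over all sellable i≤k, charging 1 whenever i<k.
net[1] = 4
net[2] = max(4+4-1, 9+0) = 9
net[3] = max(4+9-1, 9+4-1, 16+0) = 16
net[4] = max(4+16-1, 9+9-1, 16+4-1, 19+0) = 19
net[5] = max(4+19-1, 9+16-1, 16+9-1, 19+4-1, 14+0) = 24
net[6] = max(4+24-1, 9+19-1, 16+16-1, 19+9-1, 14+4-1, 35+0) = 35
net[7] = max(4+35-1, 9+24-1, 16+19-1, …, 35+4-1, 26+0) = 38
net[8] = max(4+38-1, 9+35-1, 16+24-1, …, 26+4-1, 24+0) = 43
net[9] = max(4+43-1, 9+38-1, 16+35-1, …, 24+4-1, 25+0) = 50
net[10] = max(4+50-1, 9+43-1, 16+38-1, …, 25+4-1, 50+0) = 53
One optimal plan: pieces 6 + 3 + 1 (2 cuts) → ₹55 − ₹2 = ₹53.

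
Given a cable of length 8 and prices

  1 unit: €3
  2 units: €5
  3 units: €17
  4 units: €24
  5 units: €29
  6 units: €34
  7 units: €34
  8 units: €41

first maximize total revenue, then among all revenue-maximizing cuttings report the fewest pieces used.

2

Consider every possible first cut. r[k] is the best of p[i]+r[k−i] over all sellable i≤k.
r[1] = 3
r[2] = 6  (first piece 1, then r[1]=3)
r[3] = 17
r[4] = 24
r[5] = 29
r[6] = 34  (first piece 3, then r[3]=17)
r[7] = 41  (first piece 3, then r[4]=24)
r[8] = 48  (first piece 4, then r[4]=24)
Maximum revenue is €48.
Now minimize piece count subject to staying optimal: for each k, pieces[k] = 1 + min over i with p[i]+r[k−i]=r[k] of pieces[k−i].
pieces[5] = 1
pieces[6] = 1
pieces[7] = 2
pieces[8] = 2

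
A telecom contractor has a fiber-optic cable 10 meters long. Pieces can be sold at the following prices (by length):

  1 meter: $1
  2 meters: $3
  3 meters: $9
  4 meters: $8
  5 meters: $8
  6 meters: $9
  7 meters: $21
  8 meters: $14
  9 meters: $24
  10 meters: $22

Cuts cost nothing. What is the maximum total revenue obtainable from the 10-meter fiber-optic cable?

30

Consider every possible first cut. R[k] is the best of p[i]+R[k−i] over all sellable i≤k.
R[1] = 1
R[2] = max(1+1, 3+0) = 3
R[3] = max(1+3, 3+1, 9+0) = 9
R[4] = max(1+9, 3+3, 9+1, 8+0) = 10
R[5] = max(1+10, 3+9, 9+3, 8+1, 8+0) = 12
R[6] = max(1+12, 3+10, 9+9, 8+3, 8+1, 9+0) = 18
R[7] = max(1+18, 3+12, 9+10, …, 9+1, 21+0) = 21
R[8] = max(1+21, 3+18, 9+12, …, 21+1, 14+0) = 22
R[9] = max(1+22, 3+21, 9+18, …, 14+1, 24+0) = 27
R[10] = max(1+27, 3+22, 9+21, …, 24+1, 22+0) = 30
One optimal cutting: 7 + 3 → $21 + $9 = $30.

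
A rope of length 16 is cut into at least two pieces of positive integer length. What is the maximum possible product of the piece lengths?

324

Fill prod[k] for k=2..16: at each k try every first piece i and multiply by the better of (k−i) uncut or prod[k−i].
Small cases: prod[2]=1, prod[3]=2, prod[4]=4, prod[5]=6, prod[6]=9, prod[7]=12, prod[8]=18, prod[9]=27, prod[10]=36, prod[11]=54.
prod[12] = 3·max(9,27) = 3·27 = 81
prod[13] = 2·max(11,54) = 2·54 = 108
prod[14] = 2·max(12,81) = 2·81 = 162
prod[15] = 3·max(12,81) = 3·81 = 243
prod[16] = 2·max(14,162) = 2·162 = 324
One optimal split: 3 + 3 + 3 + 3 + 2 + 2; product 3·3·3·3·2·2 = 324.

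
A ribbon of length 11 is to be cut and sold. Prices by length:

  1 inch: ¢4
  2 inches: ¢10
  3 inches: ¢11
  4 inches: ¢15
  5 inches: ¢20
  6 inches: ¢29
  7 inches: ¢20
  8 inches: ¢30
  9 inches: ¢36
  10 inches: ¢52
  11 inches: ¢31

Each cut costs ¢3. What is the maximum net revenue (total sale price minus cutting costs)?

Let v[k] be the best obtainable value from length k. For each k, try every first piece i and keep the best of price[i] + v[k−i] minus the 3 cut fee when i<k.
v[1] = 4
v[2] = max(4+4-3, 10+0) = 10
v[3] = max(4+10-3, 10+4-3, 11+0) = 11
v[4] = max(4+11-3, 10+10-3, 11+4-3, 15+0) = 17
v[5] = max(4+17-3, 10+11-3, 11+10-3, 15+4-3, 20+0) = 20
v[6] = max(4+20-3, 10+17-3, 11+11-3, 15+10-3, 20+4-3, 29+0) = 29
v[7] = max(4+29-3, 10+20-3, 11+17-3, …, 29+4-3, 20+0) = 30
v[8] = max(4+30-3, 10+29-3, 11+20-3, …, 20+4-3, 30+0) = 36
v[9] = max(4+36-3, 10+30-3, 11+29-3, …, 30+4-3, 36+0) = 37
v[10] = max(4+37-3, 10+36-3, 11+30-3, …, 36+4-3, 52+0) = 52
v[11] = max(4+52-3, 10+37-3, 11+36-3, …, 52+4-3, 31+0) = 53
One optimal plan: pieces 10 + 1 (1 cut) → ¢56 − ¢3 = ¢53.

53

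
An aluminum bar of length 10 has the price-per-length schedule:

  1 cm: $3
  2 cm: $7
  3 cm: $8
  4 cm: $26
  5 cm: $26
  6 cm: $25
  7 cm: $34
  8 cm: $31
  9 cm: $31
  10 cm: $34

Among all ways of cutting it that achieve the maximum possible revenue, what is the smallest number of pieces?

Consider every possible first cut. r[k] is the best of p[i]+r[k−i] over all sellable i≤k.
r[1] = 3
r[2] = 7
r[3] = 10  (first piece 1, then r[2]=7)
r[4] = 26
r[5] = 29  (first piece 1, then r[4]=26)
r[6] = 33  (first piece 2, then r[4]=26)
r[7] = 36  (first piece 1, then r[6]=33)
r[8] = 52  (first piece 4, then r[4]=26)
r[9] = 55  (first piece 1, then r[8]=52)
r[10] = 59  (first piece 2, then r[8]=52)
Maximum revenue is $59.
Now minimize piece count subject to staying optimal: for each k, pieces[k] = 1 + min over i with p[i]+r[k−i]=r[k] of pieces[k−i].
pieces[7] = 3
pieces[8] = 2
pieces[9] = 3
pieces[10] = 3

3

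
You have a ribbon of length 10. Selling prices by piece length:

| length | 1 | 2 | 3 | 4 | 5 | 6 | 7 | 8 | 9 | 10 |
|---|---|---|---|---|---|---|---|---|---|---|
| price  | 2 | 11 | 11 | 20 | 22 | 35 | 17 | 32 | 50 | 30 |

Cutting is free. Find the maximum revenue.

Let R[k] be the best obtainable value from length k. For each k, try every first piece i and keep the best of price[i] + R[k−i].
R[1] = 2
R[2] = max(2+2, 11+0) = 11
R[3] = max(2+11, 11+2, 11+0) = 13
R[4] = max(2+13, 11+11, 11+2, 20+0) = 22
R[5] = max(2+22, 11+13, 11+11, 20+2, 22+0) = 24
R[6] = max(2+24, 11+22, 11+13, 20+11, 22+2, 35+0) = 35
R[7] = max(2+35, 11+24, 11+22, …, 35+2, 17+0) = 37
R[8] = max(2+37, 11+35, 11+24, …, 17+2, 32+0) = 46
R[9] = max(2+46, 11+37, 11+35, …, 32+2, 50+0) = 50
R[10] = max(2+50, 11+46, 11+37, …, 50+2, 30+0) = 57
One optimal cutting: 6 + 2 + 2 → ¢35 + ¢11 + ¢11 = ¢57.

57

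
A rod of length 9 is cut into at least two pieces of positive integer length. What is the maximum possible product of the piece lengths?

27

Fill prod[k] for k=2..9: at each k try every first piece i and multiply by the better of (k−i) uncut or prod[k−i].
prod[2] = 1·max(1,0) = 1·1 = 1
prod[3] = max(1·2, 2·1) = 2
prod[4] = max(1·3, 2·2, 3·1) = 4
prod[5] = max(1·4, 2·3, 3·2, 4·1) = 6
prod[6] = max(1·6, 2·4, 3·3, 4·2, 5·1) = 9
prod[7] = max(1·9, 2·6, 3·4, 4·3, 5·2, 6·1) = 12
prod[8] = max(1·12, 2·9, 3·6, …, 6·2, 7·1) = 18
prod[9] = max(1·18, 2·12, 3·9, …, 7·2, 8·1) = 27
One optimal split: 3 + 3 + 3; product 3·3·3 = 27.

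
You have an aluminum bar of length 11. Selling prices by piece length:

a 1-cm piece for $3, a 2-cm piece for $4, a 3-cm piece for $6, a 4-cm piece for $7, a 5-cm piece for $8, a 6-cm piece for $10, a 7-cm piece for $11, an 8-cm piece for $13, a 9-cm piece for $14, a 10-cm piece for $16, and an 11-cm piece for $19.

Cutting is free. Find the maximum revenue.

33

Let R[k] be the best obtainable value from length k. For each k, try every first piece i and keep the best of price[i] + R[k−i].
R[1] = 3
R[2] = 6  (first piece 1, then R[1]=3)
R[3] = 9  (first piece 1, then R[2]=6)
R[4] = 12  (first piece 1, then R[3]=9)
R[5] = 15  (first piece 1, then R[4]=12)
R[6] = 18  (first piece 1, then R[5]=15)
R[7] = 21  (first piece 1, then R[6]=18)
R[8] = 24  (first piece 1, then R[7]=21)
R[9] = 27  (first piece 1, then R[8]=24)
R[10] = 30  (first piece 1, then R[9]=27)
R[11] = 33  (first piece 1, then R[10]=30)
One optimal cutting: 1 + 1 + 1 + 1 + 1 + 1 + 1 + 1 + 1 + 1 + 1 → $3 + $3 + $3 + $3 + $3 + $3 + $3 + $3 + $3 + $3 + $3 = $33.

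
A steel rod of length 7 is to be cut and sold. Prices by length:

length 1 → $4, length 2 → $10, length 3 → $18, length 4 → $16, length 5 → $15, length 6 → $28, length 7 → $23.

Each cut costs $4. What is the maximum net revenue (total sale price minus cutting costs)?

Let r[k] be the best obtainable value from length k. For each k, try every first piece i and keep the best of price[i] + r[k−i] minus the 4 cut fee when i<k.
r[1] = 4
r[2] = 10
r[3] = 18
r[4] = 18  (first piece 1, then r[3]=18)
r[5] = 24  (first piece 2, then r[3]=18)
r[6] = 32  (first piece 3, then r[3]=18)
r[7] = 32  (first piece 1, then r[6]=32)
One optimal plan: pieces 3 + 3 + 1 (2 cuts) → $40 − $8 = $32.

32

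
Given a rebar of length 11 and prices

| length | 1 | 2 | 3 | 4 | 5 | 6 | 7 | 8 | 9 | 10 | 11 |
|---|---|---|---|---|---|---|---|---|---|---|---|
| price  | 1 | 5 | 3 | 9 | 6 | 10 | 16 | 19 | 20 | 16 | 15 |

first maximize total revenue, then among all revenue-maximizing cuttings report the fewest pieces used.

3

Let r[k] be the best obtainable value from length k. For each k, try every first piece i and keep the best of price[i] + r[k−i].
r[1] = 1
r[2] = max(1+1, 5+0) = 5
r[3] = max(1+5, 5+1, 3+0) = 6
r[4] = max(1+6, 5+5, 3+1, 9+0) = 10
r[5] = max(1+10, 5+6, 3+5, 9+1, 6+0) = 11
r[6] = max(1+11, 5+10, 3+6, 9+5, 6+1, 10+0) = 15
r[7] = max(1+15, 5+11, 3+10, …, 10+1, 16+0) = 16
r[8] = max(1+16, 5+15, 3+11, …, 16+1, 19+0) = 20
r[9] = max(1+20, 5+16, 3+15, …, 19+1, 20+0) = 21
r[10] = max(1+21, 5+20, 3+16, …, 20+1, 16+0) = 25
r[11] = max(1+25, 5+21, 3+20, …, 16+1, 15+0) = 26
Maximum revenue is ₹26.
Now minimize piece count subject to staying optimal: for each k, pieces[k] = 1 + min over i with p[i]+r[k−i]=r[k] of pieces[k−i].
pieces[8] = 4
pieces[9] = 2
pieces[10] = 5
pieces[11] = 3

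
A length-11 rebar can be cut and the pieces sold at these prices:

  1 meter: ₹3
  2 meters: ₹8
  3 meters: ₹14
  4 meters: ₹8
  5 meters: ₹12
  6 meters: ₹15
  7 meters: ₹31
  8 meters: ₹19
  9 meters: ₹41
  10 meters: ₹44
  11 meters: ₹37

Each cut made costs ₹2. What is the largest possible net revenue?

47

Consider every possible first cut. r[k] is the best of p[i]+r[k−i] over all sellable i≤k, charging 2 whenever i<k.
r[1] = 3
r[2] = max(3+3-2, 8+0) = 8
r[3] = max(3+8-2, 8+3-2, 14+0) = 14
r[4] = max(3+14-2, 8+8-2, 14+3-2, 8+0) = 15
r[5] = max(3+15-2, 8+14-2, 14+8-2, 8+3-2, 12+0) = 20
r[6] = max(3+20-2, 8+15-2, 14+14-2, 8+8-2, 12+3-2, 15+0) = 26
r[7] = max(3+26-2, 8+20-2, 14+15-2, …, 15+3-2, 31+0) = 31
r[8] = max(3+31-2, 8+26-2, 14+20-2, …, 31+3-2, 19+0) = 32
r[9] = max(3+32-2, 8+31-2, 14+26-2, …, 19+3-2, 41+0) = 41
r[10] = max(3+41-2, 8+32-2, 14+31-2, …, 41+3-2, 44+0) = 44
r[11] = max(3+44-2, 8+41-2, 14+32-2, …, 44+3-2, 37+0) = 47
One optimal plan: pieces 9 + 2 (1 cut) → ₹49 − ₹2 = ₹47.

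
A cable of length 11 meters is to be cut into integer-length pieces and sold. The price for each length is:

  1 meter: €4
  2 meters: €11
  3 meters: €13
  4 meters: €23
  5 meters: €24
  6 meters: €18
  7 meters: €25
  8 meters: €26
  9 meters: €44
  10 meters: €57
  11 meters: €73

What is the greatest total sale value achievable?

73

Consider every possible first cut. v[k] is the best of p[i]+v[k−i] over all sellable i≤k.
v[1] = 4
v[2] = 11
v[3] = 15  (first piece 1, then v[2]=11)
v[4] = 23
v[5] = 27  (first piece 1, then v[4]=23)
v[6] = 34  (first piece 2, then v[4]=23)
v[7] = 38  (first piece 1, then v[6]=34)
v[8] = 46  (first piece 4, then v[4]=23)
v[9] = 50  (first piece 1, then v[8]=46)
v[10] = 57  (first piece 2, then v[8]=46)
v[11] = 73
Best is to sell the whole 11-meter piece uncut for €73.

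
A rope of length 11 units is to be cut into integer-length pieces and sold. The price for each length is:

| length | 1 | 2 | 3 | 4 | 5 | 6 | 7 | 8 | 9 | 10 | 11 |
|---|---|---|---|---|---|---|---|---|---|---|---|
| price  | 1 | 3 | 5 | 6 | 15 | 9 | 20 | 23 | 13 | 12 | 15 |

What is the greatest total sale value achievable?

31

Let R[k] be the best obtainable value from length k. For each k, try every first piece i and keep the best of price[i] + R[k−i].
R[1] = 1
R[2] = 3
R[3] = 5
R[4] = 6  (first piece 1, then R[3]=5)
R[5] = 15
R[6] = 16  (first piece 1, then R[5]=15)
R[7] = 20
R[8] = 23
R[9] = 24  (first piece 1, then R[8]=23)
R[10] = 30  (first piece 5, then R[5]=15)
R[11] = 31  (first piece 1, then R[10]=30)
One optimal cutting: 5 + 5 + 1 → $15 + $15 + $1 = $31.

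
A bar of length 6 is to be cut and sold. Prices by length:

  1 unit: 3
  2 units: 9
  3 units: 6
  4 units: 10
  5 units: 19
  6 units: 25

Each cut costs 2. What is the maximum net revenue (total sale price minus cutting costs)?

Consider every possible first cut. r[k] is the best of p[i]+r[k−i] over all sellable i≤k, charging 2 whenever i<k.
r[1] = 3
r[2] = max(3+3-2, 9+0) = 9
r[3] = max(3+9-2, 9+3-2, 6+0) = 10
r[4] = max(3+10-2, 9+9-2, 6+3-2, 10+0) = 16
r[5] = max(3+16-2, 9+10-2, 6+9-2, 10+3-2, 19+0) = 19
r[6] = max(3+19-2, 9+16-2, 6+10-2, 10+9-2, 19+3-2, 25+0) = 25
Best is to make no cuts and sell whole for 25.

25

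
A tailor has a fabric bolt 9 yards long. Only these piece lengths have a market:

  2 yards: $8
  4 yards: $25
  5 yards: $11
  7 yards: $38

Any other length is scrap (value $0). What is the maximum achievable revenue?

50

Build best[k] bottom-up: best[k] = max over allowed piece i of (p[i] + best[k−i]).
best[1] = 0
best[2] = 8
best[3] = 8
best[4] = max(8+8, 25+0) = 25
best[5] = max(8+8, 25+0, 11+0) = 25
best[6] = max(8+25, 25+8, 11+0) = 33
best[7] = max(8+25, 25+8, 11+8, 38+0) = 38
best[8] = max(8+33, 25+25, 11+8, 38+0) = 50
best[9] = max(8+38, 25+25, 11+25, 38+8) = 50
One optimal cutting: pieces 4 + 4 with 1 yard of scrap → $50.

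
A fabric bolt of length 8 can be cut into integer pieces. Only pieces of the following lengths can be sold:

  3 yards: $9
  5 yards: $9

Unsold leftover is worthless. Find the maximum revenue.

18

Consider every possible first cut. r[k] is the best of p[i]+r[k−i] over all sellable i≤k.
r[1] = 0
r[2] = 0
r[3] = 9
r[4] = 9
r[5] = max(9+0, 9+0) = 9
r[6] = max(9+9, 9+0) = 18
r[7] = max(9+9, 9+0) = 18
r[8] = max(9+9, 9+9) = 18
One optimal cutting: pieces 3 + 3 with 2 yards of scrap → $18.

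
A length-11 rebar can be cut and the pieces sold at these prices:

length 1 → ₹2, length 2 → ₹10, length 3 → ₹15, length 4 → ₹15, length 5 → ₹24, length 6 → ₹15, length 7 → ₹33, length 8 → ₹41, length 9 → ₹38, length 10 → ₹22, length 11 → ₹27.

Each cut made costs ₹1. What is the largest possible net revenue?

55

Consider every possible first cut. net[k] is the best of p[i]+net[k−i] over all sellable i≤k, charging 1 whenever i<k.
net[1] = 2
net[2] = max(2+2-1, 10+0) = 10
net[3] = max(2+10-1, 10+2-1, 15+0) = 15
net[4] = max(2+15-1, 10+10-1, 15+2-1, 15+0) = 19
net[5] = max(2+19-1, 10+15-1, 15+10-1, 15+2-1, 24+0) = 24
net[6] = max(2+24-1, 10+19-1, 15+15-1, 15+10-1, 24+2-1, 15+0) = 29
net[7] = max(2+29-1, 10+24-1, 15+19-1, …, 15+2-1, 33+0) = 33
net[8] = max(2+33-1, 10+29-1, 15+24-1, …, 33+2-1, 41+0) = 41
net[9] = max(2+41-1, 10+33-1, 15+29-1, …, 41+2-1, 38+0) = 43
net[10] = max(2+43-1, 10+41-1, 15+33-1, …, 38+2-1, 22+0) = 50
net[11] = max(2+50-1, 10+43-1, 15+41-1, …, 22+2-1, 27+0) = 55
One optimal plan: pieces 8 + 3 (1 cut) → ₹56 − ₹1 = ₹55.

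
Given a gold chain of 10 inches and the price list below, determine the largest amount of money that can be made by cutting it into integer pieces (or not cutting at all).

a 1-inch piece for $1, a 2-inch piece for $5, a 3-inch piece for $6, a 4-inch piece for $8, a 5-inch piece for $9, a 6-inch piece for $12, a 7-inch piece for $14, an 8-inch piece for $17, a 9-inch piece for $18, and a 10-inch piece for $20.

Consider every possible first cut. best[k] is the best of p[i]+best[k−i] over all sellable i≤k.
best[1] = 1
best[2] = 5
best[3] = 6  (first piece 1, then best[2]=5)
best[4] = 10  (first piece 2, then best[2]=5)
best[5] = 11  (first piece 1, then best[4]=10)
best[6] = 15  (first piece 2, then best[4]=10)
best[7] = 16  (first piece 1, then best[6]=15)
best[8] = 20  (first piece 2, then best[6]=15)
best[9] = 21  (first piece 1, then best[8]=20)
best[10] = 25  (first piece 2, then best[8]=20)
One optimal cutting: 2 + 2 + 2 + 2 + 2 → $5 + $5 + $5 + $5 + $5 = $25.

25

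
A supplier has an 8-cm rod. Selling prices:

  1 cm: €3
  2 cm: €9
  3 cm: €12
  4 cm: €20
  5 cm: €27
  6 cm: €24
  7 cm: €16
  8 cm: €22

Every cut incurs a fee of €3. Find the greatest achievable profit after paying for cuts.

37

Let net[k] be the best obtainable value from length k. For each k, try every first piece i and keep the best of price[i] + net[k−i] minus the 3 cut fee when i<k.
net[1] = 3
net[2] = max(3+3-3, 9+0) = 9
net[3] = max(3+9-3, 9+3-3, 12+0) = 12
net[4] = max(3+12-3, 9+9-3, 12+3-3, 20+0) = 20
net[5] = max(3+20-3, 9+12-3, 12+9-3, 20+3-3, 27+0) = 27
net[6] = max(3+27-3, 9+20-3, 12+12-3, 20+9-3, 27+3-3, 24+0) = 27
net[7] = max(3+27-3, 9+27-3, 12+20-3, …, 24+3-3, 16+0) = 33
net[8] = max(3+33-3, 9+27-3, 12+27-3, …, 16+3-3, 22+0) = 37
One optimal plan: pieces 4 + 4 (1 cut) → €40 − €3 = €37.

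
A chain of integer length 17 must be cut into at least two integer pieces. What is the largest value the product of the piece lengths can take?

486

Let g[k] be the best product for length k (with at least one cut). For each first piece i, the rest contributes max(k−i, g[k−i]).
g[2] = 1×max(1,0) = 1×1 = 1
g[3] = max(1×2, 2×1) = 2
g[4] = max(1×3, 2×2, 3×1) = 4
g[5] = max(1×4, 2×3, 3×2, 4×1) = 6
g[6] = max(1×6, 2×4, 3×3, 4×2, 5×1) = 9
g[7] = max(1×9, 2×6, 3×4, 4×3, 5×2, 6×1) = 12
g[8] = max(1×12, 2×9, 3×6, …, 6×2, 7×1) = 18
g[9] = max(1×18, 2×12, 3×9, …, 7×2, 8×1) = 27
g[10] = max(1×27, 2×18, 3×12, …, 8×2, 9×1) = 36
g[11] = max(1×36, 2×27, 3×18, …, 9×2, 10×1) = 54
g[12] = max(1×54, 2×36, 3×27, …, 10×2, 11×1) = 81
g[13] = max(1×81, 2×54, 3×36, …, 11×2, 12×1) = 108
g[14] = max(1×108, 2×81, 3×54, …, 12×2, 13×1) = 162
g[15] = max(1×162, 2×108, 3×81, …, 13×2, 14×1) = 243
g[16] = max(1×243, 2×162, 3×108, …, 14×2, 15×1) = 324
g[17] = max(1×324, 2×243, 3×162, …, 15×2, 16×1) = 486
One optimal split: 3 + 3 + 3 + 3 + 3 + 2; product 3×3×3×3×3×2 = 486.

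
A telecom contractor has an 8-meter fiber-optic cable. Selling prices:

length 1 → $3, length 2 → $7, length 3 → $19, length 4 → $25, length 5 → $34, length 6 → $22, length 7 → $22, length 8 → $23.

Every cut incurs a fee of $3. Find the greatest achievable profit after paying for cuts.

Let net[k] be the best obtainable value from length k. For each k, try every first piece i and keep the best of price[i] + net[k−i] minus the 3 cut fee when i<k.
net[1] = 3
net[2] = 7
net[3] = 19
net[4] = 25
net[5] = 34
net[6] = 35  (first piece 3, then net[3]=19)
net[7] = 41  (first piece 3, then net[4]=25)
net[8] = 50  (first piece 3, then net[5]=34)
One optimal plan: pieces 5 + 3 (1 cut) → $53 − $3 = $50.

50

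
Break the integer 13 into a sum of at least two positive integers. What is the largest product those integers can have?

108

Fill g[k] for k=2..13: at each k try every first piece i and multiply by the better of (k−i) uncut or g[k−i].
g[2] = 1·max(1,0) = 1·1 = 1
g[3] = 1·max(2,1) = 1·2 = 2
g[4] = 2·max(2,1) = 2·2 = 4
g[5] = 2·max(3,2) = 2·3 = 6
g[6] = 3·max(3,2) = 3·3 = 9
g[7] = 2·max(5,6) = 2·6 = 12
g[8] = 2·max(6,9) = 2·9 = 18
g[9] = 3·max(6,9) = 3·9 = 27
g[10] = 2·max(8,18) = 2·18 = 36
g[11] = 2·max(9,27) = 2·27 = 54
g[12] = 3·max(9,27) = 3·27 = 81
g[13] = 2·max(11,54) = 2·54 = 108
One optimal split: 3 + 3 + 3 + 2 + 2; product 3·3·3·2·2 = 108.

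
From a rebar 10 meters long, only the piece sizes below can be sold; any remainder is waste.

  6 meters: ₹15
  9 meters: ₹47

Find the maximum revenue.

Consider every possible first cut. best[k] is the best of p[i]+best[k−i] over all sellable i≤k.
best[1] = 0
best[2] = 0
best[3] = 0
best[4] = 0
best[5] = 0
best[6] = 15
best[7] = 15
best[8] = 15
best[9] = max(15+0, 47+0) = 47
best[10] = max(15+0, 47+0) = 47
One optimal cutting: pieces 9 with 1 meter of scrap → ₹47.

47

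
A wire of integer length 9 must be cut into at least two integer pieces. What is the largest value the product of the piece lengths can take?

27

Fill prod[k] for k=2..9: at each k try every first piece i and multiply by the better of (k−i) uncut or prod[k−i].
Small cases: prod[2]=1, prod[3]=2.
prod[4] = 2*max(2,1) = 2*2 = 4
prod[5] = 2*max(3,2) = 2*3 = 6
prod[6] = 3*max(3,2) = 3*3 = 9
prod[7] = 2*max(5,6) = 2*6 = 12
prod[8] = 2*max(6,9) = 2*9 = 18
prod[9] = 3*max(6,9) = 3*9 = 27
One optimal split: 3 + 3 + 3; product 3*3*3 = 27.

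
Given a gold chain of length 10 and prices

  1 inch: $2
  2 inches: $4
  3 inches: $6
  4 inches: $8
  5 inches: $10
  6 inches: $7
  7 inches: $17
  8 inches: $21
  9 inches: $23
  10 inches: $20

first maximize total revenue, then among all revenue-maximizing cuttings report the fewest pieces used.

Consider every possible first cut. r[k] is the best of p[i]+r[k−i] over all sellable i≤k.
r[1] = 2
r[2] = 4  (first piece 1, then r[1]=2)
r[3] = 6  (first piece 1, then r[2]=4)
r[4] = 8  (first piece 1, then r[3]=6)
r[5] = 10  (first piece 1, then r[4]=8)
r[6] = 12  (first piece 1, then r[5]=10)
r[7] = 17
r[8] = 21
r[9] = 23  (first piece 1, then r[8]=21)
r[10] = 25  (first piece 1, then r[9]=23)
Maximum revenue is $25.
Now minimize piece count subject to staying optimal: for each k, pieces[k] = 1 + min over i with p[i]+r[k−i]=r[k] of pieces[k−i].
pieces[7] = 1
pieces[8] = 1
pieces[9] = 1
pieces[10] = 2

2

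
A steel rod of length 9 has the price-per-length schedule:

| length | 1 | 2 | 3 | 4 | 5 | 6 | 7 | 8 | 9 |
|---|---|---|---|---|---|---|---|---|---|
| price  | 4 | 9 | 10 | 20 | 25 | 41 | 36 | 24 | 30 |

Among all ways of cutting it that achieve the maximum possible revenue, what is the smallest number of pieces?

Build r[k] bottom-up: r[k] = max over allowed piece i of (p[i] + r[k−i]).
r[1] = 4
r[2] = 9
r[3] = 13  (first piece 1, then r[2]=9)
r[4] = 20
r[5] = 25
r[6] = 41
r[7] = 45  (first piece 1, then r[6]=41)
r[8] = 50  (first piece 2, then r[6]=41)
r[9] = 54  (first piece 1, then r[8]=50)
Maximum revenue is $54.
Now minimize piece count subject to staying optimal: for each k, pieces[k] = 1 + min over i with p[i]+r[k−i]=r[k] of pieces[k−i].
pieces[6] = 1
pieces[7] = 2
pieces[8] = 2
pieces[9] = 3

3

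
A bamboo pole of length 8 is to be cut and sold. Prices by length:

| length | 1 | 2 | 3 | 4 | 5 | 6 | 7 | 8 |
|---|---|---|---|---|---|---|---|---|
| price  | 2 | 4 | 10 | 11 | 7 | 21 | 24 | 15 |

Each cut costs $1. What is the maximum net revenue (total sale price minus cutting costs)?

Consider every possible first cut. v[k] is the best of p[i]+v[k−i] over all sellable i≤k, charging 1 whenever i<k.
v[1] = 2
v[2] = 4
v[3] = 10
v[4] = 11  (first piece 1, then v[3]=10)
v[5] = 13  (first piece 2, then v[3]=10)
v[6] = 21
v[7] = 24
v[8] = 25  (first piece 1, then v[7]=24)
One optimal plan: pieces 7 + 1 (1 cut) → $26 − $1 = $25.

25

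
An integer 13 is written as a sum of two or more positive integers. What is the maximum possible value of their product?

108

Define prod[k] = max over 1≤i<k of i · max(k−i, prod[k−i]); the inner max lets the remainder stay uncut if that's better.
prod[2] = 1*max(1,0) = 1*1 = 1
prod[3] = max(1*2, 2*1) = 2
prod[4] = max(1*3, 2*2, 3*1) = 4
prod[5] = max(1*4, 2*3, 3*2, 4*1) = 6
prod[6] = max(1*6, 2*4, 3*3, 4*2, 5*1) = 9
prod[7] = max(1*9, 2*6, 3*4, 4*3, 5*2, 6*1) = 12
prod[8] = max(1*12, 2*9, 3*6, …, 6*2, 7*1) = 18
prod[9] = max(1*18, 2*12, 3*9, …, 7*2, 8*1) = 27
prod[10] = max(1*27, 2*18, 3*12, …, 8*2, 9*1) = 36
prod[11] = max(1*36, 2*27, 3*18, …, 9*2, 10*1) = 54
prod[12] = max(1*54, 2*36, 3*27, …, 10*2, 11*1) = 81
prod[13] = max(1*81, 2*54, 3*36, …, 11*2, 12*1) = 108
One optimal split: 3 + 3 + 3 + 2 + 2; product 3*3*3*2*2 = 108.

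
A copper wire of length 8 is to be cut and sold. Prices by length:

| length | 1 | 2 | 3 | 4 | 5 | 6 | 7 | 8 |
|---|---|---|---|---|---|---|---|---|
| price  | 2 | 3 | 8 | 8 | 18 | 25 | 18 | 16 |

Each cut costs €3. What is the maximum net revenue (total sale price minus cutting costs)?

Let v[k] be the best obtainable value from length k. For each k, try every first piece i and keep the best of price[i] + v[k−i] minus the 3 cut fee when i<k.
v[1] = 2
v[2] = max(2+2-3, 3+0) = 3
v[3] = max(2+3-3, 3+2-3, 8+0) = 8
v[4] = max(2+8-3, 3+3-3, 8+2-3, 8+0) = 8
v[5] = max(2+8-3, 3+8-3, 8+3-3, 8+2-3, 18+0) = 18
v[6] = max(2+18-3, 3+8-3, 8+8-3, 8+3-3, 18+2-3, 25+0) = 25
v[7] = max(2+25-3, 3+18-3, 8+8-3, …, 25+2-3, 18+0) = 24
v[8] = max(2+24-3, 3+25-3, 8+18-3, …, 18+2-3, 16+0) = 25
One optimal plan: pieces 6 + 2 (1 cut) → €28 − €3 = €25.

25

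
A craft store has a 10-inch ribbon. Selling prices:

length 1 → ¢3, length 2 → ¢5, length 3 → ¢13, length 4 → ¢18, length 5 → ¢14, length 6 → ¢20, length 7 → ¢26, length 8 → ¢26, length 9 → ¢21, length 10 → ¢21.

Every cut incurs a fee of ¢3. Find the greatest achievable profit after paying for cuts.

Build net[k] bottom-up: net[k] = max over allowed piece i of (p[i] + net[k−i]) − 3 per cut.
net[1] = 3
net[2] = max(3+3-3, 5+0) = 5
net[3] = max(3+5-3, 5+3-3, 13+0) = 13
net[4] = max(3+13-3, 5+5-3, 13+3-3, 18+0) = 18
net[5] = max(3+18-3, 5+13-3, 13+5-3, 18+3-3, 14+0) = 18
net[6] = max(3+18-3, 5+18-3, 13+13-3, 18+5-3, 14+3-3, 20+0) = 23
net[7] = max(3+23-3, 5+18-3, 13+18-3, …, 20+3-3, 26+0) = 28
net[8] = max(3+28-3, 5+23-3, 13+18-3, …, 26+3-3, 26+0) = 33
net[9] = max(3+33-3, 5+28-3, 13+23-3, …, 26+3-3, 21+0) = 33
net[10] = max(3+33-3, 5+33-3, 13+28-3, …, 21+3-3, 21+0) = 38
One optimal plan: pieces 4 + 3 + 3 (2 cuts) → ¢44 − ¢6 = ¢38.

38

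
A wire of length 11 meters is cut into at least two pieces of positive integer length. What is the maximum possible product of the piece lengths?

Let prod[k] be the best product for length k (with at least one cut). For each first piece i, the rest contributes max(k−i, prod[k−i]).
prod[2] = 1*max(1,0) = 1*1 = 1
prod[3] = 1*max(2,1) = 1*2 = 2
prod[4] = 2*max(2,1) = 2*2 = 4
prod[5] = 2*max(3,2) = 2*3 = 6
prod[6] = 3*max(3,2) = 3*3 = 9
prod[7] = 2*max(5,6) = 2*6 = 12
prod[8] = 2*max(6,9) = 2*9 = 18
prod[9] = 3*max(6,9) = 3*9 = 27
prod[10] = 2*max(8,18) = 2*18 = 36
prod[11] = 2*max(9,27) = 2*27 = 54
One optimal split: 3 + 3 + 3 + 2; product 3*3*3*2 = 54.

54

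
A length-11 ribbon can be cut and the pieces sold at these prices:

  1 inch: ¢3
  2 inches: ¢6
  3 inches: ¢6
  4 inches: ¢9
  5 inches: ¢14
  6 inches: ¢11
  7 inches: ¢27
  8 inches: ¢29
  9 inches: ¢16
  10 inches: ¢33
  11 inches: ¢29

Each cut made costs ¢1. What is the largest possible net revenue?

Let net[k] be the best obtainable value from length k. For each k, try every first piece i and keep the best of price[i] + net[k−i] minus the 1 cut fee when i<k.
net[1] = 3
net[2] = 6
net[3] = 8  (first piece 1, then net[2]=6)
net[4] = 11  (first piece 2, then net[2]=6)
net[5] = 14
net[6] = 16  (first piece 1, then net[5]=14)
net[7] = 27
net[8] = 29  (first piece 1, then net[7]=27)
net[9] = 32  (first piece 2, then net[7]=27)
net[10] = 34  (first piece 1, then net[9]=32)
net[11] = 37  (first piece 2, then net[9]=32)
One optimal plan: pieces 7 + 2 + 2 (2 cuts) → ¢39 − ¢2 = ¢37.

37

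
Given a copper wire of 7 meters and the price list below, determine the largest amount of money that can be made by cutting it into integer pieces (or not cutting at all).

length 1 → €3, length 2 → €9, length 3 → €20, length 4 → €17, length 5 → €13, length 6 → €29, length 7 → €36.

43

Consider every possible first cut. v[k] is the best of p[i]+v[k−i] over all sellable i≤k.
v[1] = 3
v[2] = max(3+3, 9+0) = 9
v[3] = max(3+9, 9+3, 20+0) = 20
v[4] = max(3+20, 9+9, 20+3, 17+0) = 23
v[5] = max(3+23, 9+20, 20+9, 17+3, 13+0) = 29
v[6] = max(3+29, 9+23, 20+20, 17+9, 13+3, 29+0) = 40
v[7] = max(3+40, 9+29, 20+23, …, 29+3, 36+0) = 43
One optimal cutting: 3 + 3 + 1 → €20 + €20 + €3 = €43.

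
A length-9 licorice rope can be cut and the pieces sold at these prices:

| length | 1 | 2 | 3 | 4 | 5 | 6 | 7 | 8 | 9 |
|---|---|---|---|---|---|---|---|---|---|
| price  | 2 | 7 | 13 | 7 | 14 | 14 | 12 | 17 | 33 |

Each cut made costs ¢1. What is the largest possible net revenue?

37

Consider every possible first cut. v[k] is the best of p[i]+v[k−i] over all sellable i≤k, charging 1 whenever i<k.
v[1] = 2
v[2] = max(2+2-1, 7+0) = 7
v[3] = max(2+7-1, 7+2-1, 13+0) = 13
v[4] = max(2+13-1, 7+7-1, 13+2-1, 7+0) = 14
v[5] = max(2+14-1, 7+13-1, 13+7-1, 7+2-1, 14+0) = 19
v[6] = max(2+19-1, 7+14-1, 13+13-1, 7+7-1, 14+2-1, 14+0) = 25
v[7] = max(2+25-1, 7+19-1, 13+14-1, …, 14+2-1, 12+0) = 26
v[8] = max(2+26-1, 7+25-1, 13+19-1, …, 12+2-1, 17+0) = 31
v[9] = max(2+31-1, 7+26-1, 13+25-1, …, 17+2-1, 33+0) = 37
One optimal plan: pieces 3 + 3 + 3 (2 cuts) → ¢39 − ¢2 = ¢37.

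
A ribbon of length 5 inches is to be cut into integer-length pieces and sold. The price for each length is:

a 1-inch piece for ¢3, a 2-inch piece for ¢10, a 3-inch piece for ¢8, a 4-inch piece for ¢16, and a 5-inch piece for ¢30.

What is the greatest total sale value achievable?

30

Build best[k] bottom-up: best[k] = max over allowed piece i of (p[i] + best[k−i]).
best[1] = 3
best[2] = max(3+3, 10+0) = 10
best[3] = max(3+10, 10+3, 8+0) = 13
best[4] = max(3+13, 10+10, 8+3, 16+0) = 20
best[5] = max(3+20, 10+13, 8+10, 16+3, 30+0) = 30
Best is to sell the whole 5-inch piece uncut for ¢30.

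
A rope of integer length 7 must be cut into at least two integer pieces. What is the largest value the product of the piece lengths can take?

12

Fill f[k] for k=2..7: at each k try every first piece i and multiply by the better of (k−i) uncut or f[k−i].
f[2] = 1*max(1,0) = 1*1 = 1
f[3] = max(1*2, 2*1) = 2
f[4] = max(1*3, 2*2, 3*1) = 4
f[5] = max(1*4, 2*3, 3*2, 4*1) = 6
f[6] = max(1*6, 2*4, 3*3, 4*2, 5*1) = 9
f[7] = max(1*9, 2*6, 3*4, 4*3, 5*2, 6*1) = 12
One optimal split: 3 + 2 + 2; product 3*2*2 = 12.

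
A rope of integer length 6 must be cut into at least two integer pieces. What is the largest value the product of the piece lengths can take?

9

Let g[k] be the best product for length k (with at least one cut). For each first piece i, the rest contributes max(k−i, g[k−i]).
g[2] = 1·max(1,0) = 1·1 = 1
g[3] = max(1·2, 2·1) = 2
g[4] = max(1·3, 2·2, 3·1) = 4
g[5] = max(1·4, 2·3, 3·2, 4·1) = 6
g[6] = max(1·6, 2·4, 3·3, 4·2, 5·1) = 9
One optimal split: 3 + 3; product 3·3 = 9.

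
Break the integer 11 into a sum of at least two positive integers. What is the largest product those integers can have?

54

Fill g[k] for k=2..11: at each k try every first piece i and multiply by the better of (k−i) uncut or g[k−i].
Small cases: g[2]=1, g[3]=2.
g[4] = 2*max(2,1) = 2*2 = 4
g[5] = 2*max(3,2) = 2*3 = 6
g[6] = 3*max(3,2) = 3*3 = 9
g[7] = 2*max(5,6) = 2*6 = 12
g[8] = 2*max(6,9) = 2*9 = 18
g[9] = 3*max(6,9) = 3*9 = 27
g[10] = 2*max(8,18) = 2*18 = 36
g[11] = 2*max(9,27) = 2*27 = 54
One optimal split: 3 + 3 + 3 + 2; product 3*3*3*2 = 54.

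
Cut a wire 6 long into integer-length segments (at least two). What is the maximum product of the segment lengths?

9

Fill m[k] for k=2..6: at each k try every first piece i and multiply by the better of (k−i) uncut or m[k−i].
m[2] = 1×max(1,0) = 1×1 = 1
m[3] = 1×max(2,1) = 1×2 = 2
m[4] = 2×max(2,1) = 2×2 = 4
m[5] = 2×max(3,2) = 2×3 = 6
m[6] = 3×max(3,2) = 3×3 = 9
One optimal split: 3 + 3; product 3×3 = 9.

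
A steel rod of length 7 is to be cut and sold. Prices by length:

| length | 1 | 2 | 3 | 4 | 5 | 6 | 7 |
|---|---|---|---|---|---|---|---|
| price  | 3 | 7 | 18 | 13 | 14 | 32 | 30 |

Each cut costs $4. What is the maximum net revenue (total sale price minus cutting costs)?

Consider every possible first cut. r[k] is the best of p[i]+r[k−i] over all sellable i≤k, charging 4 whenever i<k.
r[1] = 3
r[2] = 7
r[3] = 18
r[4] = 17  (first piece 1, then r[3]=18)
r[5] = 21  (first piece 2, then r[3]=18)
r[6] = 32  (first piece 3, then r[3]=18)
r[7] = 31  (first piece 1, then r[6]=32)
One optimal plan: pieces 3 + 3 + 1 (2 cuts) → $39 − $8 = $31.

31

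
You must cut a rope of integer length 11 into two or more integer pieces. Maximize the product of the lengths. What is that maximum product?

Define prod[k] = max over 1≤i<k of i · max(k−i, prod[k−i]); the inner max lets the remainder stay uncut if that's better.
prod[2] = 1*max(1,0) = 1*1 = 1
prod[3] = 1*max(2,1) = 1*2 = 2
prod[4] = 2*max(2,1) = 2*2 = 4
prod[5] = 2*max(3,2) = 2*3 = 6
prod[6] = 3*max(3,2) = 3*3 = 9
prod[7] = 2*max(5,6) = 2*6 = 12
prod[8] = 2*max(6,9) = 2*9 = 18
prod[9] = 3*max(6,9) = 3*9 = 27
prod[10] = 2*max(8,18) = 2*18 = 36
prod[11] = 2*max(9,27) = 2*27 = 54
One optimal split: 3 + 3 + 3 + 2; product 3*3*3*2 = 54.

54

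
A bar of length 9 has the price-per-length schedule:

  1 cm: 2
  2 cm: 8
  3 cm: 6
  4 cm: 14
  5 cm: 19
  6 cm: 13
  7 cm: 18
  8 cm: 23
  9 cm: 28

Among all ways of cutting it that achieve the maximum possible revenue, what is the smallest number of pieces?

Consider every possible first cut. r[k] is the best of p[i]+r[k−i] over all sellable i≤k.
r[1] = 2
r[2] = max(2+2, 8+0) = 8
r[3] = max(2+8, 8+2, 6+0) = 10
r[4] = max(2+10, 8+8, 6+2, 14+0) = 16
r[5] = max(2+16, 8+10, 6+8, 14+2, 19+0) = 19
r[6] = max(2+19, 8+16, 6+10, 14+8, 19+2, 13+0) = 24
r[7] = max(2+24, 8+19, 6+16, …, 13+2, 18+0) = 27
r[8] = max(2+27, 8+24, 6+19, …, 18+2, 23+0) = 32
r[9] = max(2+32, 8+27, 6+24, …, 23+2, 28+0) = 35
Maximum revenue is 35.
Now minimize piece count subject to staying optimal: for each k, pieces[k] = 1 + min over i with p[i]+r[k−i]=r[k] of pieces[k−i].
pieces[6] = 3
pieces[7] = 2
pieces[8] = 4
pieces[9] = 3

3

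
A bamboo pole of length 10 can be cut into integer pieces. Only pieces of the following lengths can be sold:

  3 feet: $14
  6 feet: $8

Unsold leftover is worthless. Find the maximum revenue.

Let f[k] be the best obtainable value from length k. For each k, try every first piece i and keep the best of price[i] + f[k−i].
f[1] = 0
f[2] = 0
f[3] = 14
f[4] = 14
f[5] = 14
f[6] = 28  (first piece 3, then f[3]=14)
f[7] = 28
f[8] = 28
f[9] = 42  (first piece 3, then f[6]=28)
f[10] = 42
One optimal cutting: pieces 3 + 3 + 3 with 1 foot of scrap → $42.

42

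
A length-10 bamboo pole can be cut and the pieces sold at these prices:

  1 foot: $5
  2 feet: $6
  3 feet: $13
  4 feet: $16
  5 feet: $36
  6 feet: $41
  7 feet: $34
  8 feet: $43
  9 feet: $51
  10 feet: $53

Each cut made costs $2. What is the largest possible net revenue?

70

Build v[k] bottom-up: v[k] = max over allowed piece i of (p[i] + v[k−i]) − 2 per cut.
v[1] = 5
v[2] = max(5+5-2, 6+0) = 8
v[3] = max(5+8-2, 6+5-2, 13+0) = 13
v[4] = max(5+13-2, 6+8-2, 13+5-2, 16+0) = 16
v[5] = max(5+16-2, 6+13-2, 13+8-2, 16+5-2, 36+0) = 36
v[6] = max(5+36-2, 6+16-2, 13+13-2, 16+8-2, 36+5-2, 41+0) = 41
v[7] = max(5+41-2, 6+36-2, 13+16-2, …, 41+5-2, 34+0) = 44
v[8] = max(5+44-2, 6+41-2, 13+36-2, …, 34+5-2, 43+0) = 47
v[9] = max(5+47-2, 6+44-2, 13+41-2, …, 43+5-2, 51+0) = 52
v[10] = max(5+52-2, 6+47-2, 13+44-2, …, 51+5-2, 53+0) = 70
One optimal plan: pieces 5 + 5 (1 cut) → $72 − $2 = $70.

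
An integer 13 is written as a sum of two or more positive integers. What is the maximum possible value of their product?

108

Let m[k] be the best product for length k (with at least one cut). For each first piece i, the rest contributes max(k−i, m[k−i]).
Small cases: m[2]=1, m[3]=2, m[4]=4, m[5]=6.
m[6] = max(1*6, 2*4, 3*3, 4*2, 5*1) = 9
m[7] = max(1*9, 2*6, 3*4, 4*3, 5*2, 6*1) = 12
m[8] = max(1*12, 2*9, 3*6, …, 6*2, 7*1) = 18
m[9] = max(1*18, 2*12, 3*9, …, 7*2, 8*1) = 27
m[10] = max(1*27, 2*18, 3*12, …, 8*2, 9*1) = 36
m[11] = max(1*36, 2*27, 3*18, …, 9*2, 10*1) = 54
m[12] = max(1*54, 2*36, 3*27, …, 10*2, 11*1) = 81
m[13] = max(1*81, 2*54, 3*36, …, 11*2, 12*1) = 108
One optimal split: 3 + 3 + 3 + 2 + 2; product 3*3*3*2*2 = 108.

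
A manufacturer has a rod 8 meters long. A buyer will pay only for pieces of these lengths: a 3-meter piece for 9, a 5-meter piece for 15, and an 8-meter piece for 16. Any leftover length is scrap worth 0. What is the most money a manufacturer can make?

Let f[k] be the best obtainable value from length k. For each k, try every first piece i and keep the best of price[i] + f[k−i].
f[1] = 0
f[2] = 0
f[3] = 9
f[4] = 9
f[5] = 15
f[6] = 18  (first piece 3, then f[3]=9)
f[7] = 18
f[8] = 24  (first piece 3, then f[5]=15)
One optimal cutting: 5 + 3 → 24.

24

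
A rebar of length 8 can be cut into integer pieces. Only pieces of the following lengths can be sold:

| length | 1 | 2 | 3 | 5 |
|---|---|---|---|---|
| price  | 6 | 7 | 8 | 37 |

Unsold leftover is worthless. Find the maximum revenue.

55

Consider every possible first cut. best[k] is the best of p[i]+best[k−i] over all sellable i≤k.
best[1] = 6
best[2] = 12  (first piece 1, then best[1]=6)
best[3] = 18  (first piece 1, then best[2]=12)
best[4] = 24  (first piece 1, then best[3]=18)
best[5] = 37
best[6] = 43  (first piece 1, then best[5]=37)
best[7] = 49  (first piece 1, then best[6]=43)
best[8] = 55  (first piece 1, then best[7]=49)
One optimal cutting: 5 + 1 + 1 + 1 → ₹55.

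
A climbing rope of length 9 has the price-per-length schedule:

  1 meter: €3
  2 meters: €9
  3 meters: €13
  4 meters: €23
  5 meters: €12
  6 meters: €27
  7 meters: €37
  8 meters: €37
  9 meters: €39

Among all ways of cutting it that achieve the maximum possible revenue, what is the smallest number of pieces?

Build r[k] bottom-up: r[k] = max over allowed piece i of (p[i] + r[k−i]).
r[1] = 3
r[2] = 9
r[3] = 13
r[4] = 23
r[5] = 26  (first piece 1, then r[4]=23)
r[6] = 32  (first piece 2, then r[4]=23)
r[7] = 37
r[8] = 46  (first piece 4, then r[4]=23)
r[9] = 49  (first piece 1, then r[8]=46)
Maximum revenue is €49.
Now minimize piece count subject to staying optimal: for each k, pieces[k] = 1 + min over i with p[i]+r[k−i]=r[k] of pieces[k−i].
pieces[6] = 2
pieces[7] = 1
pieces[8] = 2
pieces[9] = 3

3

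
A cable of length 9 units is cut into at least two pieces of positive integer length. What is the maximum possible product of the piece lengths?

27

Fill P[k] for k=2..9: at each k try every first piece i and multiply by the better of (k−i) uncut or P[k−i].
P[2] = 1·max(1,0) = 1·1 = 1
P[3] = 1·max(2,1) = 1·2 = 2
P[4] = 2·max(2,1) = 2·2 = 4
P[5] = 2·max(3,2) = 2·3 = 6
P[6] = 3·max(3,2) = 3·3 = 9
P[7] = 2·max(5,6) = 2·6 = 12
P[8] = 2·max(6,9) = 2·9 = 18
P[9] = 3·max(6,9) = 3·9 = 27
One optimal split: 3 + 3 + 3; product 3·3·3 = 27.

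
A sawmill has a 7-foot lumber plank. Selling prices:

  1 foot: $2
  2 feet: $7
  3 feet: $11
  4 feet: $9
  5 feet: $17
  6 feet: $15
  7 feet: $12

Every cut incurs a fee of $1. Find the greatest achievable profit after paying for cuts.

Consider every possible first cut. v[k] is the best of p[i]+v[k−i] over all sellable i≤k, charging 1 whenever i<k.
v[1] = 2
v[2] = max(2+2-1, 7+0) = 7
v[3] = max(2+7-1, 7+2-1, 11+0) = 11
v[4] = max(2+11-1, 7+7-1, 11+2-1, 9+0) = 13
v[5] = max(2+13-1, 7+11-1, 11+7-1, 9+2-1, 17+0) = 17
v[6] = max(2+17-1, 7+13-1, 11+11-1, 9+7-1, 17+2-1, 15+0) = 21
v[7] = max(2+21-1, 7+17-1, 11+13-1, …, 15+2-1, 12+0) = 23
One optimal plan: pieces 3 + 2 + 2 (2 cuts) → $25 − $2 = $23.

23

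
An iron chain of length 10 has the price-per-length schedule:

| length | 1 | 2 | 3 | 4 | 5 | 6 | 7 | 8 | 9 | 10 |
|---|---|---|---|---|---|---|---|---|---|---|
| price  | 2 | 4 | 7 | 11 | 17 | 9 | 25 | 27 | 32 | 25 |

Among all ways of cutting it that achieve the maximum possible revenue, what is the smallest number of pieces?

2

Let r[k] be the best obtainable value from length k. For each k, try every first piece i and keep the best of price[i] + r[k−i].
r[1] = 2
r[2] = 4  (first piece 1, then r[1]=2)
r[3] = 7
r[4] = 11
r[5] = 17
r[6] = 19  (first piece 1, then r[5]=17)
r[7] = 25
r[8] = 27  (first piece 1, then r[7]=25)
r[9] = 32
r[10] = 34  (first piece 1, then r[9]=32)
Maximum revenue is $34.
Now minimize piece count subject to staying optimal: for each k, pieces[k] = 1 + min over i with p[i]+r[k−i]=r[k] of pieces[k−i].
pieces[7] = 1
pieces[8] = 1
pieces[9] = 1
pieces[10] = 2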